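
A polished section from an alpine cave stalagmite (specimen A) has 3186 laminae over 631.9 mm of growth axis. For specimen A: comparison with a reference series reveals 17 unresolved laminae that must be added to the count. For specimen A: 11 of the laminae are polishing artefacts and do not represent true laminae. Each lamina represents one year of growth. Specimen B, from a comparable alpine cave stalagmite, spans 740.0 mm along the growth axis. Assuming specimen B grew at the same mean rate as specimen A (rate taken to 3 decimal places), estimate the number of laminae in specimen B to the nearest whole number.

Specimen A: after corrections the count is 3186 − 11 + 17 = 3192 laminae.
A: Extension rate ≈ 631.9 / 3192 = 0.198 mm/yr.
Specimen B: 740.0 mm / 0.198 mm per year = 3737.37 years ≈ 3737 laminae.

3737 laminae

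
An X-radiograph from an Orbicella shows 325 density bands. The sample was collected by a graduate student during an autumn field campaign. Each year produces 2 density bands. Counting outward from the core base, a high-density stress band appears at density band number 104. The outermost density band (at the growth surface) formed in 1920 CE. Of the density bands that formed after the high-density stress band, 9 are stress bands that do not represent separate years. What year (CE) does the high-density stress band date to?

325 − 104 = 221 density bands lie beyond the high-density stress band toward the growth surface.
221 − 9 false = 212 true density bands after the high-density stress band.
With 2 density bands per year, 212 / 2 = 106 years.
1920 − 106 = 1814 CE.

1814 CE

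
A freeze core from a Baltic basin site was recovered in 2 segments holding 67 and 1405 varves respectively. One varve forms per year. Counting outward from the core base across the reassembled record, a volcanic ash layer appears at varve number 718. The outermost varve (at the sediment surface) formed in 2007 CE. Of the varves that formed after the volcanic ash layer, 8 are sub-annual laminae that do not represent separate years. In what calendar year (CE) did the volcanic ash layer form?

Total varves = 67 + 1405 = 1472.
1472 − 718 = 754 varves lie beyond the volcanic ash layer toward the sediment surface.
Removing the 8 false varves leaves 754 − 8 = 746 true varves beyond the volcanic ash layer.
2007 − 746 = 1261 CE.

1261 CE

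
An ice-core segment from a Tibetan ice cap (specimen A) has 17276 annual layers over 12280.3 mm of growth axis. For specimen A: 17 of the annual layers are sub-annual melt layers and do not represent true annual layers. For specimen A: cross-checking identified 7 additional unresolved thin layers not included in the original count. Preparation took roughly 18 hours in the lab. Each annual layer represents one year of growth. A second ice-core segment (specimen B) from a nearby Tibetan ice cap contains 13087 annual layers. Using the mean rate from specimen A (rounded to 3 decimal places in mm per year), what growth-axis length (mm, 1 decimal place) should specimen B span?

9304.9 mm

Specimen A: correcting the raw count gives 17276 − 17 + 7 = 17266 true annual layers.
A: Extension rate ≈ 12280.3 / 17266 = 0.711 mm/year.
B's length ≈ 0.711 × 13087 = 9304.9 mm.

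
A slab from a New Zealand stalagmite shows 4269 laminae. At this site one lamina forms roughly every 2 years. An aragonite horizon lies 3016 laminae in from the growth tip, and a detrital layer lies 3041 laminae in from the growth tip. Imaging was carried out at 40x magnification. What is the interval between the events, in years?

3041 − 3016 = 25 laminae lie between the two events.
At 2 years per lamina, 25 × 2 = 50 years.

50 yr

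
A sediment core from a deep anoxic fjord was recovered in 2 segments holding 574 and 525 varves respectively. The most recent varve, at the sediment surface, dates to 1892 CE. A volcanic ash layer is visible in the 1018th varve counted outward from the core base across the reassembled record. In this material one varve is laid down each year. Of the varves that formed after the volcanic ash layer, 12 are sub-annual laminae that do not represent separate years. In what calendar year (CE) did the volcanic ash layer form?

1823 CE

Total varves = 574 + 525 = 1099.
Between varve 1018 and the sediment surface there are 1099 − 1018 = 81 varves.
Excluding 12 false varves: 81 − 12 = 69.
The varve at the sediment surface is 1892 CE, so the volcanic ash layer dates to 1892 − 69 = 1823 CE.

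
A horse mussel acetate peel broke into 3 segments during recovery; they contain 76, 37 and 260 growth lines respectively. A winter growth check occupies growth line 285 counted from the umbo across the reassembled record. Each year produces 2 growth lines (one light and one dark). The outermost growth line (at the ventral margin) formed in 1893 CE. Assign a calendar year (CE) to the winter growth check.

Total growth lines = 76 + 37 + 260 = 373.
The winter growth check sits at growth line 285 from the umbo, so 373 − 285 = 88 growth lines formed after it.
With 2 growth lines per year, 88 / 2 = 44 years.
Counting back 44 years from 1893 CE places the winter growth check in 1893 − 44 = 1849 CE.

1849 CE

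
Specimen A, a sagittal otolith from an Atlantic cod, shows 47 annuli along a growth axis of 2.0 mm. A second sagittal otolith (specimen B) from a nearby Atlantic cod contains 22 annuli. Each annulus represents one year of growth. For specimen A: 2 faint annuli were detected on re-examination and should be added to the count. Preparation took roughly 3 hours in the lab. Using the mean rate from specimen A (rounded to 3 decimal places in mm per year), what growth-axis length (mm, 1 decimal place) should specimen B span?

0.9 mm

Specimen A: after corrections the count is 47 + 2 = 49 annuli.
A: Extension rate ≈ 2.0 / 49 = 0.041 mm per year.
For B, 0.041 mm/year × 22 years = 0.9 mm.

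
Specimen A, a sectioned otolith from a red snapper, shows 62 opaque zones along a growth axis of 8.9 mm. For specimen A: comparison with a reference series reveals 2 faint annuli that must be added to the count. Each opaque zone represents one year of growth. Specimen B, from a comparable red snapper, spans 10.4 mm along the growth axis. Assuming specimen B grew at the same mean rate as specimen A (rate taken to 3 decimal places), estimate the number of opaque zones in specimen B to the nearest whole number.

75 opaque zones

Specimen A: true opaque zone count = 62 + 2 = 64.
A: Mean rate = 8.9 mm / 64 years ≈ 0.139 mm/year.
For B, 10.4 / 0.139 = 74.82 years ≈ 75 opaque zones.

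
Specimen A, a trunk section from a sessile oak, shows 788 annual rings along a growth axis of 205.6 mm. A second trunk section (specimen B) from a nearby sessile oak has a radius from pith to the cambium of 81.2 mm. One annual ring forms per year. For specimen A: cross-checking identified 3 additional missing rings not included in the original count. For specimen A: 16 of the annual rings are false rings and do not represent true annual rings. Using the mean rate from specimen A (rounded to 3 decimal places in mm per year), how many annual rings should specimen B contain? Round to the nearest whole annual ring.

Specimen A: adjusted count: 788 − 16 + 3 = 775 annual rings.
A: 205.6 mm over 775 years gives 205.6 / 775 ≈ 0.265 mm per year.
Specimen B: 81.2 mm / 0.265 mm per year = 306.42 years ≈ 306 annual rings.

306 annual rings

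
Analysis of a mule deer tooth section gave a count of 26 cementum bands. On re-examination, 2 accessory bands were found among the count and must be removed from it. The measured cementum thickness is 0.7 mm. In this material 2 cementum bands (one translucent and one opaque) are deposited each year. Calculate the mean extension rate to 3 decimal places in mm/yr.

After corrections the count is 26 − 2 = 24 cementum bands.
With 2 cementum bands per year, 24 / 2 = 12 years.
Extension rate ≈ 0.7 / 12 = 0.058 mm/yr.

0.058 mm/yr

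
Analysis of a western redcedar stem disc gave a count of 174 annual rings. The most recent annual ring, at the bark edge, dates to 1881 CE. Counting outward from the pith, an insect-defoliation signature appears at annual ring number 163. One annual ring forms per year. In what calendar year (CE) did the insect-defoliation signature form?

The insect-defoliation signature sits at annual ring 163 from the pith, so 174 − 163 = 11 annual rings formed after it.
The annual ring at the bark edge is 1881 CE, so the insect-defoliation signature dates to 1881 − 11 = 1870 CE.

1870 CE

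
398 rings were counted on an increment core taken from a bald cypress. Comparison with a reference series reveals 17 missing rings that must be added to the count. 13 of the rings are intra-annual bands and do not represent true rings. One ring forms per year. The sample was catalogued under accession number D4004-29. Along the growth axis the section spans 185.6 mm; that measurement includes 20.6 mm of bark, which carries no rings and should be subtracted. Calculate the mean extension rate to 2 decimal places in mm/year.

Correcting the raw count gives 398 − 13 + 17 = 402 true rings.
The growth record spans 185.6 − 20.6 = 165.0 mm.
165.0 mm over 402 years gives 165.0 / 402 ≈ 0.41 mm/year.

0.41 mm/year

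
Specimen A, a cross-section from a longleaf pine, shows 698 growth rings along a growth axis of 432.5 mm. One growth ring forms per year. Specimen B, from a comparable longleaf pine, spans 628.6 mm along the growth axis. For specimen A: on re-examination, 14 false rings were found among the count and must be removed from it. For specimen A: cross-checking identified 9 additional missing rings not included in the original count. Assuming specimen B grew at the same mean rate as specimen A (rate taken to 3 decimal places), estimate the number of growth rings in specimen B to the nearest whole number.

Specimen A: true growth ring count = 698 − 14 + 9 = 693.
A: Mean rate = 432.5 mm / 693 years ≈ 0.624 mm/yr.
Specimen B: 628.6 mm / 0.624 mm per year = 1007.37 years ≈ 1007 growth rings.

1007 growth rings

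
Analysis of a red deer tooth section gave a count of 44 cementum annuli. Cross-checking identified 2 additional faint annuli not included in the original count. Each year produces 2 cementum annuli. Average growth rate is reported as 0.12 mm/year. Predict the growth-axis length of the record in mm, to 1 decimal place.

After corrections the count is 44 + 2 = 46 cementum annuli.
46 cementum annuli at 2 per year is 46 / 2 = 23 years.
23 years at 0.12 mm/year gives 0.12 × 23 = 2.8 mm.

2.8 mm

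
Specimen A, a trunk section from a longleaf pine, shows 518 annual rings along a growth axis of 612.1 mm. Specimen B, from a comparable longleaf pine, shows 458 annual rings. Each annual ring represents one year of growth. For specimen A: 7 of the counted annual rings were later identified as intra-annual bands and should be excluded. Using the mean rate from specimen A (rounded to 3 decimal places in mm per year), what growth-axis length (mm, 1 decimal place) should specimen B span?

548.7 mm

Specimen A: correcting the raw count gives 518 − 7 = 511 true annual rings.
A: Mean rate = 612.1 mm / 511 years ≈ 1.198 mm per year.
For B, 1.198 mm/year × 458 years = 548.7 mm.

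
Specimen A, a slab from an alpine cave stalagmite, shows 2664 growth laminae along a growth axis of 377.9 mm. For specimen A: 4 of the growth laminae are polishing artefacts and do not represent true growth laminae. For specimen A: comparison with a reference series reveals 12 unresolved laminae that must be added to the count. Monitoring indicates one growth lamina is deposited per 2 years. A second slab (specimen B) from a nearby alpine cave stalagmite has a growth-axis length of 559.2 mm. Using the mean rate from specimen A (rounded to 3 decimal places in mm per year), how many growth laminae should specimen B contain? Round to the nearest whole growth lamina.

3938 growth laminae

Specimen A: after corrections the count is 2664 − 4 + 12 = 2672 growth laminae.
Specimen A: 2672 growth laminae at 2 years each span 2672 × 2 = 5344 years.
A: Mean rate = 377.9 mm / 5344 years ≈ 0.071 mm/year.
Specimen B: 559.2 mm / 0.071 mm per year = 7876.06 years; at 2 years per growth lamina that is 7876.06 / 2 ≈ 3938 growth laminae.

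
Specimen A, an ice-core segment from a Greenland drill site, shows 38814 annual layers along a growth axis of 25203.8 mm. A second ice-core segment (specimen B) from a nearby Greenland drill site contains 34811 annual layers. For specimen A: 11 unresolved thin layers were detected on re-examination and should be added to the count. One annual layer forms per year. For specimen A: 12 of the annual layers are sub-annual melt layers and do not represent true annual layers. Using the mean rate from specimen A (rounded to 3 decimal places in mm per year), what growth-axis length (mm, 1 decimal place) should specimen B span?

22592.3 mm

Specimen A: adjusted count: 38814 − 12 + 11 = 38813 annual layers.
A: Mean rate = 25203.8 mm / 38813 years ≈ 0.649 mm per year.
For B, 0.649 mm/year × 34811 years = 22592.3 mm.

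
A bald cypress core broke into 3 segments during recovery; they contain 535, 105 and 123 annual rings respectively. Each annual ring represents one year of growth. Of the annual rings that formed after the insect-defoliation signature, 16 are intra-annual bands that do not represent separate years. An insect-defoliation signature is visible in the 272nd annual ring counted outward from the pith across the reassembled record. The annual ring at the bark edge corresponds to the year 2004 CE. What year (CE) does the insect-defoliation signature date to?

Total annual rings = 535 + 105 + 123 = 763.
Between annual ring 272 and the bark edge there are 763 − 272 = 491 annual rings.
Removing the 16 false annual rings leaves 491 − 16 = 475 true annual rings beyond the insect-defoliation signature.
The annual ring at the bark edge is 2004 CE, so the insect-defoliation signature dates to 2004 − 475 = 1529 CE.

1529 CE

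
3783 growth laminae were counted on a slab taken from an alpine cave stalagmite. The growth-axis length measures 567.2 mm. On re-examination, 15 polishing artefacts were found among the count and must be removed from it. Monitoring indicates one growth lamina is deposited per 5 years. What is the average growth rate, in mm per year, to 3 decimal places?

After corrections the count is 3783 − 15 = 3768 growth laminae.
3768 growth laminae at 5 years each span 3768 × 5 = 18840 years.
Mean rate = 567.2 mm / 18840 years ≈ 0.030 mm per year.

0.030 mm per year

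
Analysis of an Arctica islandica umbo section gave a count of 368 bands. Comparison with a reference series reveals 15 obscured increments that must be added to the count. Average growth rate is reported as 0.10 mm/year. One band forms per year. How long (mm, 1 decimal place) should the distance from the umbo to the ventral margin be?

After corrections the count is 368 + 15 = 383 bands.
383 years at 0.10 mm/year gives 0.10 × 383 = 38.3 mm.

38.3 mm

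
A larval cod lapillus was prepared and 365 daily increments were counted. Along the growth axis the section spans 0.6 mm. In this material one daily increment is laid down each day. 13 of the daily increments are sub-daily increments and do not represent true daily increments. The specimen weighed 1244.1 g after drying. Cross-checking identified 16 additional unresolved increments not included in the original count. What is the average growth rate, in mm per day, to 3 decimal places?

0.002 mm per day

True daily increment count = 365 − 13 + 16 = 368.
0.6 mm over 368 days gives 0.6 / 368 ≈ 0.002 mm per day.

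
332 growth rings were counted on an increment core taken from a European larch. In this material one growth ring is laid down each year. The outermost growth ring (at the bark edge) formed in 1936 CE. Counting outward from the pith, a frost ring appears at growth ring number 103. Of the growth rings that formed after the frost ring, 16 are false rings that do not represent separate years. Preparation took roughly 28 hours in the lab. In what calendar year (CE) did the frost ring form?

332 − 103 = 229 growth rings lie beyond the frost ring toward the bark edge.
Removing the 16 false growth rings leaves 229 − 16 = 213 true growth rings beyond the frost ring.
1936 − 213 = 1723 CE.

1723 CE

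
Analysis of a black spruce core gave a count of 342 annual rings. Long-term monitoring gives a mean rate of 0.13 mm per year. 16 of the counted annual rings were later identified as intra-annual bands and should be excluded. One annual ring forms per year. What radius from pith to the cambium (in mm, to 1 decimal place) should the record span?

After corrections the count is 342 − 16 = 326 annual rings.
Length ≈ 0.13 × 326 = 42.4 mm.

42.4 mm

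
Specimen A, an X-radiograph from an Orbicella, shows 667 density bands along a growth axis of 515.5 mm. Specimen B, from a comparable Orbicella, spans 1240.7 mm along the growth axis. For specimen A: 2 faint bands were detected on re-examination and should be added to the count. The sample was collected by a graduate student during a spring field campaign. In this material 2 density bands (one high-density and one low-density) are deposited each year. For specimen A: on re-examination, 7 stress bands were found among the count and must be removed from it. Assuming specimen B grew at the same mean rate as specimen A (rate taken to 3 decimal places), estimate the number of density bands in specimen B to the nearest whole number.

1594 density bands

Specimen A: after corrections the count is 667 − 7 + 2 = 662 density bands.
Specimen A: dividing by 2 density bands per year: 662 / 2 = 331 years.
A: Extension rate ≈ 515.5 / 331 = 1.557 mm/yr.
For B, 1240.7 / 1.557 = 796.85 years; at 2 density bands per year that is 796.85 × 2 ≈ 1594 density bands.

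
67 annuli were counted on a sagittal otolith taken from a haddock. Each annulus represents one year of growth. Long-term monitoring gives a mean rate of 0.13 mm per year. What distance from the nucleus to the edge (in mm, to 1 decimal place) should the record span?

67 years of growth are recorded.
67 years at 0.13 mm/year gives 0.13 × 67 = 8.7 mm.

8.7 mm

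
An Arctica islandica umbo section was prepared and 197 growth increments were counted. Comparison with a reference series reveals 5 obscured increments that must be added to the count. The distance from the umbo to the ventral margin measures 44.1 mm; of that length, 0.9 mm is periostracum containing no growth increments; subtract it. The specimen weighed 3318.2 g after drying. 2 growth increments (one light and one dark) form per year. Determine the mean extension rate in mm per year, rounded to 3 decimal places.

After corrections the count is 197 + 5 = 202 growth increments.
202 growth increments at 2 per year is 202 / 2 = 101 years.
Removing the 0.9 mm offcut leaves 44.1 − 0.9 = 43.2 mm.
43.2 mm over 101 years gives 43.2 / 101 ≈ 0.428 mm per year.

0.428 mm per year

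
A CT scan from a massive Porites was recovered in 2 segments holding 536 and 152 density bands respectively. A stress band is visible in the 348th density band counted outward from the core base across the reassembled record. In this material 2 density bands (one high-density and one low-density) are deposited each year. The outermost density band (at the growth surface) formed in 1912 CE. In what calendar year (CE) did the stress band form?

1742 CE

Total density bands = 536 + 152 = 688.
Between density band 348 and the growth surface there are 688 − 348 = 340 density bands.
With 2 density bands per year, 340 / 2 = 170 years.
The density band at the growth surface is 1912 CE, so the stress band dates to 1912 − 170 = 1742 CE.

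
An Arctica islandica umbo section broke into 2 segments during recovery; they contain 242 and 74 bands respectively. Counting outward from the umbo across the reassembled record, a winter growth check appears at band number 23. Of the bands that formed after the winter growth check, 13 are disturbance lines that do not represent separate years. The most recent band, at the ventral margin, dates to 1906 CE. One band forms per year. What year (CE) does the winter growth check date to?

Total bands = 242 + 74 = 316.
The winter growth check sits at band 23 from the umbo, so 316 − 23 = 293 bands formed after it.
Excluding 13 false bands: 293 − 13 = 280.
The band at the ventral margin is 1906 CE, so the winter growth check dates to 1906 − 280 = 1626 CE.

1626 CE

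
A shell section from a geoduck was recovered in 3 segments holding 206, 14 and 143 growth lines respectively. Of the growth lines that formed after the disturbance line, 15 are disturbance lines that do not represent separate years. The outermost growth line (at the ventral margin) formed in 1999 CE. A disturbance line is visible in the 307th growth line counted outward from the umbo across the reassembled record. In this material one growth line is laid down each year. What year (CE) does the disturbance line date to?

Total growth lines = 206 + 14 + 143 = 363.
363 − 307 = 56 growth lines lie beyond the disturbance line toward the ventral margin.
Excluding 15 false growth lines: 56 − 15 = 41.
Counting back 41 years from 1999 CE places the disturbance line in 1999 − 41 = 1958 CE.

1958 CE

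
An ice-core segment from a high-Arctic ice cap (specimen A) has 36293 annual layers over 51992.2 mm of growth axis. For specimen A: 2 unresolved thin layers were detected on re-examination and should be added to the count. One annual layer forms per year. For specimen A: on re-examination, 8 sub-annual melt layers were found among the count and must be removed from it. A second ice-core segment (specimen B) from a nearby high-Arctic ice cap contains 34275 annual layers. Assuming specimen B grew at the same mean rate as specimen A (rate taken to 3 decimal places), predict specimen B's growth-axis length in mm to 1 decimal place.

49116.1 mm

Specimen A: true annual layer count = 36293 − 8 + 2 = 36287.
A: Mean rate = 51992.2 mm / 36287 years ≈ 1.433 mm/year.
B's length ≈ 1.433 × 34275 = 49116.1 mm.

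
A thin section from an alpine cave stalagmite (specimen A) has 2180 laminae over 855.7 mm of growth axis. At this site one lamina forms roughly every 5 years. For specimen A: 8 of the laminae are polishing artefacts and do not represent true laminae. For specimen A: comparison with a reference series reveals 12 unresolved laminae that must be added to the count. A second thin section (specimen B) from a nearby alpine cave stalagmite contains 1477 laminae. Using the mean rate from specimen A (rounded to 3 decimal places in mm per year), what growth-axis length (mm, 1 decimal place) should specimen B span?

576.0 mm

Specimen A: true lamina count = 2180 − 8 + 12 = 2184.
Specimen A: at 5 years per lamina, 2184 × 5 = 10920 years.
A: Extension rate ≈ 855.7 / 10920 = 0.078 mm per year.
Specimen B: at 5 years per lamina, 1477 × 5 = 7385 years. Length of B = 0.078 × 7385 = 576.0 mm.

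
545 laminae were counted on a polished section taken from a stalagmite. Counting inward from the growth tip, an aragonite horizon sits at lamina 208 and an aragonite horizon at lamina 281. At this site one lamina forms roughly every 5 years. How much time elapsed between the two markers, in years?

281 − 208 = 73 laminae lie between the two events.
At 5 years per lamina, 73 × 5 = 365 years.

365 years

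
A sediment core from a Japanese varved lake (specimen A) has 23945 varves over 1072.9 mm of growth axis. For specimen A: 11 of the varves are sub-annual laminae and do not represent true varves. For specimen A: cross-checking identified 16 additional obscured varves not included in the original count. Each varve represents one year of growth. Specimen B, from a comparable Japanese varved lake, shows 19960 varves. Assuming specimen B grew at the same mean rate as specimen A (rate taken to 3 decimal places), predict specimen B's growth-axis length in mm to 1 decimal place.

Specimen A: correcting the raw count gives 23945 − 11 + 16 = 23950 true varves.
A: Mean rate = 1072.9 mm / 23950 years ≈ 0.045 mm per year.
Length of B = 0.045 × 19960 = 898.2 mm.

898.2 mm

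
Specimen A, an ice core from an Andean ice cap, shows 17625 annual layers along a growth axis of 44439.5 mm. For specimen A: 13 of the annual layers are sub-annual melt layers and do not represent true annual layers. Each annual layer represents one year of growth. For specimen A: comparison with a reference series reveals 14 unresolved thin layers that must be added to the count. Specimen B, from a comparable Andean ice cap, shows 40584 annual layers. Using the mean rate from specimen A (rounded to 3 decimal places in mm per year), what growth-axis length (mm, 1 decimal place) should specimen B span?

Specimen A: after corrections the count is 17625 − 13 + 14 = 17626 annual layers.
A: 44439.5 mm over 17626 years gives 44439.5 / 17626 ≈ 2.521 mm per year.
Length of B = 2.521 × 40584 = 102312.3 mm.

102312.3 mm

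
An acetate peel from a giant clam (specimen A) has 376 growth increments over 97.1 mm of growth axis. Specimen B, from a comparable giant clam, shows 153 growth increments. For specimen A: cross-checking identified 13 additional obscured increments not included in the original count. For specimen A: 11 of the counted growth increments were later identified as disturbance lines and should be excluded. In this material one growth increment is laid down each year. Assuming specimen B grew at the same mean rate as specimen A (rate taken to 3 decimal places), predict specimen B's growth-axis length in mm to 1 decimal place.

39.3 mm

Specimen A: after corrections the count is 376 − 11 + 13 = 378 growth increments.
A: 97.1 mm over 378 years gives 97.1 / 378 ≈ 0.257 mm/year.
B's length ≈ 0.257 × 153 = 39.3 mm.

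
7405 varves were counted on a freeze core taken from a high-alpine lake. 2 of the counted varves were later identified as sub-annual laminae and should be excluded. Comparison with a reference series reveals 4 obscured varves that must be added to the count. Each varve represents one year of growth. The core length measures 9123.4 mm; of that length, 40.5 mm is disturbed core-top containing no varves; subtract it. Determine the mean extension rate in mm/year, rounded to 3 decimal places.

1.226 mm/year

After corrections the count is 7405 − 2 + 4 = 7407 varves.
The growth record spans 9123.4 − 40.5 = 9082.9 mm.
9082.9 mm over 7407 years gives 9082.9 / 7407 ≈ 1.226 mm/year.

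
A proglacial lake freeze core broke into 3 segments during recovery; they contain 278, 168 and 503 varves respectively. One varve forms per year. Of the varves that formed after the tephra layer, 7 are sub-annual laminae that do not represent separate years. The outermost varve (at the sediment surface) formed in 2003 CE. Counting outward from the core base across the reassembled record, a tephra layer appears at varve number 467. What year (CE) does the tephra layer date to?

Total varves = 278 + 168 + 503 = 949.
Between varve 467 and the sediment surface there are 949 − 467 = 482 varves.
482 − 7 false = 475 true varves after the tephra layer.
The varve at the sediment surface is 2003 CE, so the tephra layer dates to 2003 − 475 = 1528 CE.

1528 CE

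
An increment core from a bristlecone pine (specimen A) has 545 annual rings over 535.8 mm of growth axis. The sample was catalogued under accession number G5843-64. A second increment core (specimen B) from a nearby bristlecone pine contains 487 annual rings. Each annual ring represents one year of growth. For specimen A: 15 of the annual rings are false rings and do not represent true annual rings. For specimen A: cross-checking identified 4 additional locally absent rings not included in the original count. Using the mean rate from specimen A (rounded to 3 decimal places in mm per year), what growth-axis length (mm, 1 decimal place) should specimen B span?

Specimen A: correcting the raw count gives 545 − 15 + 4 = 534 true annual rings.
A: 535.8 mm over 534 years gives 535.8 / 534 ≈ 1.003 mm per year.
Length of B = 1.003 × 487 = 488.5 mm.

488.5 mm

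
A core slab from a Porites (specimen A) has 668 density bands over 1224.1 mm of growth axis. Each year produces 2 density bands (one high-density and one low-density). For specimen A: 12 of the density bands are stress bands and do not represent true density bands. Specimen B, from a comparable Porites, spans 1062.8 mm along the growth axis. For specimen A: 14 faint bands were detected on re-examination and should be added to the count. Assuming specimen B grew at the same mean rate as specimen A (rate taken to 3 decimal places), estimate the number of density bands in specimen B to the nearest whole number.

Specimen A: adjusted count: 668 − 12 + 14 = 670 density bands.
Specimen A: dividing by 2 density bands per year: 670 / 2 = 335 years.
A: Extension rate ≈ 1224.1 / 335 = 3.654 mm per year.
For B, 1062.8 / 3.654 = 290.86 years; at 2 density bands per year that is 290.86 × 2 ≈ 582 density bands.

582 density bands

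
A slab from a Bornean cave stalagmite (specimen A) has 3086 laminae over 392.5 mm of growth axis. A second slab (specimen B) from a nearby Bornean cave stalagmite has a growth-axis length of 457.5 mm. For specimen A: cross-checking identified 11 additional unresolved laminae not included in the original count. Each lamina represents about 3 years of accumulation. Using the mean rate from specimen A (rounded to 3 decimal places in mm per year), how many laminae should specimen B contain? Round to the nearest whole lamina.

3631 laminae

Specimen A: adjusted count: 3086 + 11 = 3097 laminae.
Specimen A: multiplying by 3 years per lamina: 3097 × 3 = 9291 years.
A: Extension rate ≈ 392.5 / 9291 = 0.042 mm/yr.
Specimen B: 457.5 mm / 0.042 mm per year = 10892.86 years; at 3 years per lamina that is 10892.86 / 3 ≈ 3631 laminae.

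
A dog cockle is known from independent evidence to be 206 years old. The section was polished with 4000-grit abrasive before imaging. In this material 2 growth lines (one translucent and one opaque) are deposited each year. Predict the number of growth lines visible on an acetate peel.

With 2 growth lines per year, 206 years would produce 206 × 2 = 412 growth lines.
So 412 growth lines should be present.

412 growth lines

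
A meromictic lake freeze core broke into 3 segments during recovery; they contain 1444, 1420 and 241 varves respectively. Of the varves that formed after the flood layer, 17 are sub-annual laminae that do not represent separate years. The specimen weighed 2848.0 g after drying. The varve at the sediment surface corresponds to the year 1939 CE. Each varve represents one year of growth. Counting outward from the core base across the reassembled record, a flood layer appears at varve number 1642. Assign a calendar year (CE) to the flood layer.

Total varves = 1444 + 1420 + 241 = 3105.
The flood layer sits at varve 1642 from the core base, so 3105 − 1642 = 1463 varves formed after it.
Removing the 17 false varves leaves 1463 − 17 = 1446 true varves beyond the flood layer.
Counting back 1446 years from 1939 CE places the flood layer in 1939 − 1446 = 493 CE.

493 CE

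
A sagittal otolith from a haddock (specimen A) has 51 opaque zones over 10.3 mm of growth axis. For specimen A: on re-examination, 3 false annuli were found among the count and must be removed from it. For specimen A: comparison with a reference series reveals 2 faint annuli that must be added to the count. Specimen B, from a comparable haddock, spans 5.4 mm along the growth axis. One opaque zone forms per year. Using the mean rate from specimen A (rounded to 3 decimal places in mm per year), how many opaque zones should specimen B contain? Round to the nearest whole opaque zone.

26 opaque zones

Specimen A: correcting the raw count gives 51 − 3 + 2 = 50 true opaque zones.
A: Mean rate = 10.3 mm / 50 years ≈ 0.206 mm/yr.
Specimen B: 5.4 mm / 0.206 mm per year = 26.21 years ≈ 26 opaque zones.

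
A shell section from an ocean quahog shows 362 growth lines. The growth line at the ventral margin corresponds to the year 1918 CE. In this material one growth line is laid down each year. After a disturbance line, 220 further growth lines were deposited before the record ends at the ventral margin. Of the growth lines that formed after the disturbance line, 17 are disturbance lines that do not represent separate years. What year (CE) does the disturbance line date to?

1715 CE

There are 220 growth lines younger than the disturbance line.
220 − 17 false = 203 true growth lines after the disturbance line.
Counting back 203 years from 1918 CE places the disturbance line in 1918 − 203 = 1715 CE.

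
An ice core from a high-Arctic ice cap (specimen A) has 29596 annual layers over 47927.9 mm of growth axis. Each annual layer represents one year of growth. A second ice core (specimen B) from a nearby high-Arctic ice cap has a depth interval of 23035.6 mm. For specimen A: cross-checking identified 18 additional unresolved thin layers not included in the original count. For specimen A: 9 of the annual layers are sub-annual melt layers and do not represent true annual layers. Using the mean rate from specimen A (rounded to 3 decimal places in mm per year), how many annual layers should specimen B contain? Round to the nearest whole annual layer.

14228 annual layers

Specimen A: adjusted count: 29596 − 9 + 18 = 29605 annual layers.
A: 47927.9 mm over 29605 years gives 47927.9 / 29605 ≈ 1.619 mm per year.
B spans 23035.6 / 1.619 = 14228.29 years ≈ 14228 annual layers.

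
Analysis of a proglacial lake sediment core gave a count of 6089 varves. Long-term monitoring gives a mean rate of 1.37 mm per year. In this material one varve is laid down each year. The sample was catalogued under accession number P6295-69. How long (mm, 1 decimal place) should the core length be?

6089 years of growth are recorded.
Length ≈ 1.37 × 6089 = 8341.9 mm.

8341.9 mm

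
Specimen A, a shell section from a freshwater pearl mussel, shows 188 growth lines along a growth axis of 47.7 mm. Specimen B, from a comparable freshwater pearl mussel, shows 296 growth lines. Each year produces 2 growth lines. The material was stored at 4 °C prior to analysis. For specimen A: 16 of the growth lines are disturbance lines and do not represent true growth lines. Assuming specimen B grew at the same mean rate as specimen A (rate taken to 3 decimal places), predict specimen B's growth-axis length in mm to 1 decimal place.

Specimen A: correcting the raw count gives 188 − 16 = 172 true growth lines.
Specimen A: 172 growth lines at 2 per year is 172 / 2 = 86 years.
A: 47.7 mm over 86 years gives 47.7 / 86 ≈ 0.555 mm/yr.
Specimen B: with 2 growth lines per year, 296 / 2 = 148 years. B's length ≈ 0.555 × 148 = 82.1 mm.

82.1 mm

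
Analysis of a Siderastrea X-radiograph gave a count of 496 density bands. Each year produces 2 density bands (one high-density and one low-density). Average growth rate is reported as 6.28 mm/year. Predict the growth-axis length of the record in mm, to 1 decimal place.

With 2 density bands per year, 496 / 2 = 248 years.
248 years at 6.28 mm/year gives 6.28 × 248 = 1557.4 mm.

1557.4 mm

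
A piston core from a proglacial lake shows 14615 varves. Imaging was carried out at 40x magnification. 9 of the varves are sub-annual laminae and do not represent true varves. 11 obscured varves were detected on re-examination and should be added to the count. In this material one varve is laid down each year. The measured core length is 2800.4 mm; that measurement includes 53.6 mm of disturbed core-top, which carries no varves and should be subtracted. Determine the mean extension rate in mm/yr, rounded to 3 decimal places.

0.188 mm/yr

Adjusted count: 14615 − 9 + 11 = 14617 varves.
Removing the 53.6 mm offcut leaves 2800.4 − 53.6 = 2746.8 mm.
Mean rate = 2746.8 mm / 14617 years ≈ 0.188 mm/yr.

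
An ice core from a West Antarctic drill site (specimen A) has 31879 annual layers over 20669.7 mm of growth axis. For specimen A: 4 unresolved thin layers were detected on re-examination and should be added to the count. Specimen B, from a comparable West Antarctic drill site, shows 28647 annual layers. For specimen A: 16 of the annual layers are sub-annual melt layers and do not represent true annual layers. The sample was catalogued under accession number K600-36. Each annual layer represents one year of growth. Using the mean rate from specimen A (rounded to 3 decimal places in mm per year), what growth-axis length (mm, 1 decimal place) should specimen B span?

Specimen A: correcting the raw count gives 31879 − 16 + 4 = 31867 true annual layers.
A: Mean rate = 20669.7 mm / 31867 years ≈ 0.649 mm/year.
B's length ≈ 0.649 × 28647 = 18591.9 mm.

18591.9 mm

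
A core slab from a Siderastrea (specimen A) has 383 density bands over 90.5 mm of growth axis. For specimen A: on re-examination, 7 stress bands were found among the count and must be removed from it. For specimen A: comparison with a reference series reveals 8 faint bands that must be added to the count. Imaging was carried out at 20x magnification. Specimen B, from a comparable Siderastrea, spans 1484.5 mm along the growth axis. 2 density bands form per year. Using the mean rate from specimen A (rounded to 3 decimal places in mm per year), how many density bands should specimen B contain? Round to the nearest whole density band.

6304 density bands

Specimen A: adjusted count: 383 − 7 + 8 = 384 density bands.
Specimen A: 384 density bands at 2 per year is 384 / 2 = 192 years.
A: 90.5 mm over 192 years gives 90.5 / 192 ≈ 0.471 mm per year.
For B, 1484.5 / 0.471 = 3151.80 years; at 2 density bands per year that is 3151.80 × 2 ≈ 6304 density bands.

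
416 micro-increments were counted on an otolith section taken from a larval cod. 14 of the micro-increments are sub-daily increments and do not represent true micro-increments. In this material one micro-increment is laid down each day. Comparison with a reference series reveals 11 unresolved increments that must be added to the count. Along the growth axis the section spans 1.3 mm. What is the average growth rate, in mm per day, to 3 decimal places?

Correcting the raw count gives 416 − 14 + 11 = 413 true micro-increments.
Mean rate = 1.3 mm / 413 days ≈ 0.003 mm per day.

0.003 mm per day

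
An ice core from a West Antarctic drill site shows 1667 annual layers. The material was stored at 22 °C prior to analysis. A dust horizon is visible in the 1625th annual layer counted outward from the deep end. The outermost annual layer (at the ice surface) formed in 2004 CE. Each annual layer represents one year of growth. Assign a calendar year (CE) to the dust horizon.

1962 CE

The dust horizon sits at annual layer 1625 from the deep end, so 1667 − 1625 = 42 annual layers formed after it.
2004 − 42 = 1962 CE.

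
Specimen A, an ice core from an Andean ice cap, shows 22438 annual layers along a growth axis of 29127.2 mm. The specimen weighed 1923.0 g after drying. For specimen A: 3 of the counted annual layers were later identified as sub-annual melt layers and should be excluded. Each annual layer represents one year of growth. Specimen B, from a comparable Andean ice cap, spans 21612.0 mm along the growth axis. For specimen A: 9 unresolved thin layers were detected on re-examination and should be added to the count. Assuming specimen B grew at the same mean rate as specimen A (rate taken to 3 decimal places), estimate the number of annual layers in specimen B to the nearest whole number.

16650 annual layers

Specimen A: true annual layer count = 22438 − 3 + 9 = 22444.
A: Extension rate ≈ 29127.2 / 22444 = 1.298 mm per year.
For B, 21612.0 / 1.298 = 16650.23 years ≈ 16650 annual layers.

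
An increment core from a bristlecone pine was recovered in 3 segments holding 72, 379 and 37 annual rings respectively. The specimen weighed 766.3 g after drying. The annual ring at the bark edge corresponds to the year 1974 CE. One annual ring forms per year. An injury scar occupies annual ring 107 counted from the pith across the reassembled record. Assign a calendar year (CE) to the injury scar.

Total annual rings = 72 + 379 + 37 = 488.
Between annual ring 107 and the bark edge there are 488 − 107 = 381 annual rings.
Counting back 381 years from 1974 CE places the injury scar in 1974 − 381 = 1593 CE.

1593 CE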